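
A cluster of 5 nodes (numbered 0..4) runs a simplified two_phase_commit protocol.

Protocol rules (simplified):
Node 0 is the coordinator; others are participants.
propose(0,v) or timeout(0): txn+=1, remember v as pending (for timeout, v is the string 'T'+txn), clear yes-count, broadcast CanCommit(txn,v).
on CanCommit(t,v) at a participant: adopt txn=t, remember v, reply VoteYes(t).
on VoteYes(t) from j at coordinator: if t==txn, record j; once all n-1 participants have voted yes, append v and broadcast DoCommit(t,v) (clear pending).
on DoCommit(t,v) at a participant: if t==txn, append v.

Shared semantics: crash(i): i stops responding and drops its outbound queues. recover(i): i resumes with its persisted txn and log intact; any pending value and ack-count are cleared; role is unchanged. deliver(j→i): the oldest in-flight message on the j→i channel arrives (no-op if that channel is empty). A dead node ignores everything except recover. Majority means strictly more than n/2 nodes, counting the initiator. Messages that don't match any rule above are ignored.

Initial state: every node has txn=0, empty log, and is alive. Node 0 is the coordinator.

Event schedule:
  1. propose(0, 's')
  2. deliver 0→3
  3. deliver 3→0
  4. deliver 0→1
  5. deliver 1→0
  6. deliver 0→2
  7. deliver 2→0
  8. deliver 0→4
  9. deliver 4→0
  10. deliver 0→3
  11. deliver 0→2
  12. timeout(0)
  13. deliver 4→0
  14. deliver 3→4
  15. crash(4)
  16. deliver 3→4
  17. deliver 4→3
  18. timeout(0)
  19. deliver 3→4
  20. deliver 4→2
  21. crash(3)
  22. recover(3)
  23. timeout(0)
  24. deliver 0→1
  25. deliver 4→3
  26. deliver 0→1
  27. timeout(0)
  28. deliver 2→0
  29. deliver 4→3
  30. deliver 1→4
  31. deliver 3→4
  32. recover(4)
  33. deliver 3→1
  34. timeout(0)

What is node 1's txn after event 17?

1

e1 propose(0,'s'): 0[coor,t=1,-]
e2 deliver 0→3: 3[part,t=1,-]
e3 deliver 3→0: ·
e4 deliver 0→1: 1[part,t=1,-]
e5 deliver 1→0: ·
e6 deliver 0→2: 2[part,t=1,-]
e7 deliver 2→0: ·
e8 deliver 0→4: 4[part,t=1,-]
e9 deliver 4→0: 0[coor,t=1,s]
e10 deliver 0→3: 3[part,t=1,s]
e11 deliver 0→2: 2[part,t=1,s]
e12 timeout(0): 0[coor,t=2,s]
e13 deliver 4→0: ·
e14 deliver 3→4: ·
e15 crash(4): 4[✗part,t=1,-]
e16 deliver 3→4: ·
e17 deliver 4→3: ·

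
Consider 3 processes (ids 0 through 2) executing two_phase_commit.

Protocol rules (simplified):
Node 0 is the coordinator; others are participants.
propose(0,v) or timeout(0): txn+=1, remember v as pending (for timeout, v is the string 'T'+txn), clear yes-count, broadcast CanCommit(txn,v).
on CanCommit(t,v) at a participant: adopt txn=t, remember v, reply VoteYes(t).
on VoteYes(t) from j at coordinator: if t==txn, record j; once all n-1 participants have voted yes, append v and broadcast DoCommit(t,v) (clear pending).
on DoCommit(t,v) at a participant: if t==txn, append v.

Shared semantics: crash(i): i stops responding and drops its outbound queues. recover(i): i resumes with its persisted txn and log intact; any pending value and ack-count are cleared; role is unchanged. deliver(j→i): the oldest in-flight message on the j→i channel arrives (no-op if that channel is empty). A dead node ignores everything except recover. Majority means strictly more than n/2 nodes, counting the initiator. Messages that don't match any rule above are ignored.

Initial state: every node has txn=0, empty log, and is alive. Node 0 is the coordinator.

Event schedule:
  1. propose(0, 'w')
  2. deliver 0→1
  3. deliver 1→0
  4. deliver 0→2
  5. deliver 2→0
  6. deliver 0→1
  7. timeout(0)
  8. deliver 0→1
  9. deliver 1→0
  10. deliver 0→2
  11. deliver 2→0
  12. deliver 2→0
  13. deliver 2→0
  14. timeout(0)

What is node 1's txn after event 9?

2

1. propose(0,'w'):  <0:coor t1 ->
2. deliver 0→1:  <1:part t1 ->
3. deliver 1→0:  nop
4. deliver 0→2:  <2:part t1 ->
5. deliver 2→0:  <0:coor t1 w>
6. deliver 0→1:  <1:part t1 w>
7. timeout(0):  <0:coor t2 w>
8. deliver 0→1:  <1:part t2 w>
9. deliver 1→0:  nop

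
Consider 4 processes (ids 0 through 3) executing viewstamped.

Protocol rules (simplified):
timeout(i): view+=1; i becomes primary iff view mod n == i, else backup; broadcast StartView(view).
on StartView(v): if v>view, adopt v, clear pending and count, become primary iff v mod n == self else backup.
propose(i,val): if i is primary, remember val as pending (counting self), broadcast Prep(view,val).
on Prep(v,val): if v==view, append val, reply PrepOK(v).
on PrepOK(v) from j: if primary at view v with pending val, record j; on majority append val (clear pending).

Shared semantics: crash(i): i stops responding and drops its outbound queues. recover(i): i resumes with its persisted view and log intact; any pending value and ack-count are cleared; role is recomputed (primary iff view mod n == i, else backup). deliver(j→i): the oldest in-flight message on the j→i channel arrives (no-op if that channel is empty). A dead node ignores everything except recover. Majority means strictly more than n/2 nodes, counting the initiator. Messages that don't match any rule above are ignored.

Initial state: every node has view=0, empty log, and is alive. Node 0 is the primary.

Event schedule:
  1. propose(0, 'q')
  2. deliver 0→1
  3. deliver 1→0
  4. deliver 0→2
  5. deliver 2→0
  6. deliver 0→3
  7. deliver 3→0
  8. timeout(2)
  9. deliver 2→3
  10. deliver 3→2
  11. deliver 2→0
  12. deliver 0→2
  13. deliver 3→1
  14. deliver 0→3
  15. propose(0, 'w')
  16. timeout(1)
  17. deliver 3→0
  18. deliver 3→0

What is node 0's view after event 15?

[1] propose(0,'q') → ∅
[2] deliver 0→1 → N1(back v0 [q])
[3] deliver 1→0 → ∅
[4] deliver 0→2 → N2(back v0 [q])
[5] deliver 2→0 → N0(prim v0 [q])
[6] deliver 0→3 → N3(back v0 [q])
[7] deliver 3→0 → ∅
[8] timeout(2) → N2(back v1 [q])
[9] deliver 2→3 → N3(back v1 [q])
[10] deliver 3→2 → ∅
[11] deliver 2→0 → N0(back v1 [q])
[12] deliver 0→2 → ∅
[13] deliver 3→1 → ∅
[14] deliver 0→3 → ∅
[15] propose(0,'w') → ∅

1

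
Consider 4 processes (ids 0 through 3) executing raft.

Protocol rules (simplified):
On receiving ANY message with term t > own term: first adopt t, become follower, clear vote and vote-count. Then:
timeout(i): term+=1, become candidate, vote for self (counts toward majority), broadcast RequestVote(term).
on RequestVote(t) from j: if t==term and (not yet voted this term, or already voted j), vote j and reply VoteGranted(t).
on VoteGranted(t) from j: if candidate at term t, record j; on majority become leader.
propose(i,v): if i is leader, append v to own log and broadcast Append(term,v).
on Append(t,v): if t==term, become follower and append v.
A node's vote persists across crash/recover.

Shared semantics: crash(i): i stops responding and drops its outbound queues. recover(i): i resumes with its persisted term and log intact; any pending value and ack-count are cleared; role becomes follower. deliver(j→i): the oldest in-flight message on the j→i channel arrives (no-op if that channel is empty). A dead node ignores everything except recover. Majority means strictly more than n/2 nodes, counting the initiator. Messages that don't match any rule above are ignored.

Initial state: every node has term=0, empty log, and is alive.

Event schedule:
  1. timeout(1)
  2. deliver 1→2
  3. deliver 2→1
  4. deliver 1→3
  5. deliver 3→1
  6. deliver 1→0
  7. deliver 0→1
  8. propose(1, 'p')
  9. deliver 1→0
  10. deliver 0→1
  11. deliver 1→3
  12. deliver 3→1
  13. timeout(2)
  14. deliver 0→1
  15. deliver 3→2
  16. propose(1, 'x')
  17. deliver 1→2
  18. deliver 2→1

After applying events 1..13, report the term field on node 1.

1

step 1 timeout(1): 1={cand,t=1,log=-}
step 2 deliver 1→2: 2={foll,t=1,log=-}
step 3 deliver 2→1: —
step 4 deliver 1→3: 3={foll,t=1,log=-}
step 5 deliver 3→1: 1={lead,t=1,log=-}
step 6 deliver 1→0: 0={foll,t=1,log=-}
step 7 deliver 0→1: —
step 8 propose(1,'p'): 1={lead,t=1,log=p}
step 9 deliver 1→0: 0={foll,t=1,log=p}
step 10 deliver 0→1: —
step 11 deliver 1→3: 3={foll,t=1,log=p}
step 12 deliver 3→1: —
step 13 timeout(2): 2={cand,t=2,log=-}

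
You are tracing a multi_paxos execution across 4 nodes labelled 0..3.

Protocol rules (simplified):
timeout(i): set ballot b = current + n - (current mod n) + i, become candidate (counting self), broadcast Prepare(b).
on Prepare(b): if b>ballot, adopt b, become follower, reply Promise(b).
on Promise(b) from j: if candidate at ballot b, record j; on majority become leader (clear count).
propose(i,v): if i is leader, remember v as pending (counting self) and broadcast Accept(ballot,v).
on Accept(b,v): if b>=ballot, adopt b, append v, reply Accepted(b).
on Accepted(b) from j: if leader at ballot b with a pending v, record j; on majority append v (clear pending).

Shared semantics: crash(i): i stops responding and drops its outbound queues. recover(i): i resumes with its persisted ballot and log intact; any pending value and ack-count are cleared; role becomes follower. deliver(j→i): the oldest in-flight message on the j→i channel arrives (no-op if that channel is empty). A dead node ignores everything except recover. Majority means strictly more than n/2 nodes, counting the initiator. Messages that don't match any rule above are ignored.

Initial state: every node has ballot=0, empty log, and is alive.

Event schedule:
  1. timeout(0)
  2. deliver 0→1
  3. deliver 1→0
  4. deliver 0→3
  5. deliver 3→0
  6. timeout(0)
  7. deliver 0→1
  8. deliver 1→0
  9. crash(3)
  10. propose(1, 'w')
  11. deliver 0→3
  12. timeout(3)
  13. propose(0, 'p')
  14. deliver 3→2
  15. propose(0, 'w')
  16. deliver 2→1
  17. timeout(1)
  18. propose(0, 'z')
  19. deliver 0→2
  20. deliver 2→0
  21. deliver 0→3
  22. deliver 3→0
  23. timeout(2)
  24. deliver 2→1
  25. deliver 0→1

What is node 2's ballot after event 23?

1. timeout(0):  <0:cand b4 ->
2. deliver 0→1:  <1:foll b4 ->
3. deliver 1→0:  nop
4. deliver 0→3:  <3:foll b4 ->
5. deliver 3→0:  <0:lead b4 ->
6. timeout(0):  <0:cand b8 ->
7. deliver 0→1:  <1:foll b8 ->
8. deliver 1→0:  nop
9. crash(3):  <3:✗foll b4 ->
10. propose(1,'w'):  nop
11. deliver 0→3:  nop
12. timeout(3):  nop
13. propose(0,'p'):  nop
14. deliver 3→2:  nop
15. propose(0,'w'):  nop
16. deliver 2→1:  nop
17. timeout(1):  <1:cand b13 ->
18. propose(0,'z'):  nop
19. deliver 0→2:  <2:foll b4 ->
20. deliver 2→0:  nop
21. deliver 0→3:  nop
22. deliver 3→0:  nop
23. timeout(2):  <2:cand b10 ->

10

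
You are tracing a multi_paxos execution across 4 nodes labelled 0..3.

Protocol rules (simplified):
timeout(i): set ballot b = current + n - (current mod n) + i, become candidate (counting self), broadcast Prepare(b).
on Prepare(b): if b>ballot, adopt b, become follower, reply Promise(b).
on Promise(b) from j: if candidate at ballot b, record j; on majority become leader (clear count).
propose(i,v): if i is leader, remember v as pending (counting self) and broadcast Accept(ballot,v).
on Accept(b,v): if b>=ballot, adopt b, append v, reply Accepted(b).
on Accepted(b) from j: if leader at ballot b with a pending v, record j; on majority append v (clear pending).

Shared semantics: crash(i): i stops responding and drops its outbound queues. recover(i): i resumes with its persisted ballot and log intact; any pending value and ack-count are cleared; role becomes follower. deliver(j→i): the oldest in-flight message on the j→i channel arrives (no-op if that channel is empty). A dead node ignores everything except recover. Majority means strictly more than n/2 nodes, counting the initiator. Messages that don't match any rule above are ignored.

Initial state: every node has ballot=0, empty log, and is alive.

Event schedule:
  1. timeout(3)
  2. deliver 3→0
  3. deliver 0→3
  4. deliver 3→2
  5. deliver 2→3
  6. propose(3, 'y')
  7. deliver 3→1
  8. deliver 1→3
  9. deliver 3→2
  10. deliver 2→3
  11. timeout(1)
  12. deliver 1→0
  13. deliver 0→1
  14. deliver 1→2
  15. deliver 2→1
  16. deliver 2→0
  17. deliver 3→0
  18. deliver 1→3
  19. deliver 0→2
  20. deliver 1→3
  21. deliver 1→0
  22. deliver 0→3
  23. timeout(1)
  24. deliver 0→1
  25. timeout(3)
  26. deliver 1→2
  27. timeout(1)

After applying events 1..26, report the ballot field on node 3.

15

[1] timeout(3) → N3(cand b7 [-])
[2] deliver 3→0 → N0(foll b7 [-])
[3] deliver 0→3 → ∅
[4] deliver 3→2 → N2(foll b7 [-])
[5] deliver 2→3 → N3(lead b7 [-])
[6] propose(3,'y') → ∅
[7] deliver 3→1 → N1(foll b7 [-])
[8] deliver 1→3 → ∅
[9] deliver 3→2 → N2(foll b7 [y])
[10] deliver 2→3 → ∅
[11] timeout(1) → N1(cand b9 [-])
[12] deliver 1→0 → N0(foll b9 [-])
[13] deliver 0→1 → ∅
[14] deliver 1→2 → N2(foll b9 [y])
[15] deliver 2→1 → N1(lead b9 [-])
[16] deliver 2→0 → ∅
[17] deliver 3→0 → ∅
[18] deliver 1→3 → N3(foll b9 [-])
[19] deliver 0→2 → ∅
[20] deliver 1→3 → ∅
[21] deliver 1→0 → ∅
[22] deliver 0→3 → ∅
[23] timeout(1) → N1(cand b13 [-])
[24] deliver 0→1 → ∅
[25] timeout(3) → N3(cand b15 [-])
[26] deliver 1→2 → N2(foll b13 [y])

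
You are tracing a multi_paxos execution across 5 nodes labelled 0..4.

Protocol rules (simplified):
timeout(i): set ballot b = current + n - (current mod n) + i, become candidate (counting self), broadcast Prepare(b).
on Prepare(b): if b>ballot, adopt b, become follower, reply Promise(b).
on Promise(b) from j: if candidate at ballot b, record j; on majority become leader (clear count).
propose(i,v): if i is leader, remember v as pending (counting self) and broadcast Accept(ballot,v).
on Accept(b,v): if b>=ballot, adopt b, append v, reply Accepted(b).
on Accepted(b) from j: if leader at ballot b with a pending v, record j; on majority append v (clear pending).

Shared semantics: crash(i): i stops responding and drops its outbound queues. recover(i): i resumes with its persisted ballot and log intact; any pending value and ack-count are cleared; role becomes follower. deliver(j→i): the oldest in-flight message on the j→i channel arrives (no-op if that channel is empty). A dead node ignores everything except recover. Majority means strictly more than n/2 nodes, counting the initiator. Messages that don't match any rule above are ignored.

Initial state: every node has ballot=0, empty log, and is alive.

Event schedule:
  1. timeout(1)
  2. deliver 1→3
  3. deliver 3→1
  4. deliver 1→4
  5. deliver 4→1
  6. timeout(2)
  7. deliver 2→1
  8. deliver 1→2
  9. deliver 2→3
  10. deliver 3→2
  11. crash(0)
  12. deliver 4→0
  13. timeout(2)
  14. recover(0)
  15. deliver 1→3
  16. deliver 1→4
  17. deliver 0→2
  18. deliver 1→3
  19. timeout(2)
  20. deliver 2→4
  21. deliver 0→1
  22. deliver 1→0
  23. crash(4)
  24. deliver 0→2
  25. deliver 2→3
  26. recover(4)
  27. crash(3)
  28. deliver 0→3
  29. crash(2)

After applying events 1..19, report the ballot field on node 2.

17

[1] timeout(1) → N1(cand b6 [-])
[2] deliver 1→3 → N3(foll b6 [-])
[3] deliver 3→1 → ∅
[4] deliver 1→4 → N4(foll b6 [-])
[5] deliver 4→1 → N1(lead b6 [-])
[6] timeout(2) → N2(cand b7 [-])
[7] deliver 2→1 → N1(foll b7 [-])
[8] deliver 1→2 → ∅
[9] deliver 2→3 → N3(foll b7 [-])
[10] deliver 3→2 → ∅
[11] crash(0) → N0(✗foll b0 [-])
[12] deliver 4→0 → ∅
[13] timeout(2) → N2(cand b12 [-])
[14] recover(0) → N0(foll b0 [-])
[15] deliver 1→3 → ∅
[16] deliver 1→4 → ∅
[17] deliver 0→2 → ∅
[18] deliver 1→3 → ∅
[19] timeout(2) → N2(cand b17 [-])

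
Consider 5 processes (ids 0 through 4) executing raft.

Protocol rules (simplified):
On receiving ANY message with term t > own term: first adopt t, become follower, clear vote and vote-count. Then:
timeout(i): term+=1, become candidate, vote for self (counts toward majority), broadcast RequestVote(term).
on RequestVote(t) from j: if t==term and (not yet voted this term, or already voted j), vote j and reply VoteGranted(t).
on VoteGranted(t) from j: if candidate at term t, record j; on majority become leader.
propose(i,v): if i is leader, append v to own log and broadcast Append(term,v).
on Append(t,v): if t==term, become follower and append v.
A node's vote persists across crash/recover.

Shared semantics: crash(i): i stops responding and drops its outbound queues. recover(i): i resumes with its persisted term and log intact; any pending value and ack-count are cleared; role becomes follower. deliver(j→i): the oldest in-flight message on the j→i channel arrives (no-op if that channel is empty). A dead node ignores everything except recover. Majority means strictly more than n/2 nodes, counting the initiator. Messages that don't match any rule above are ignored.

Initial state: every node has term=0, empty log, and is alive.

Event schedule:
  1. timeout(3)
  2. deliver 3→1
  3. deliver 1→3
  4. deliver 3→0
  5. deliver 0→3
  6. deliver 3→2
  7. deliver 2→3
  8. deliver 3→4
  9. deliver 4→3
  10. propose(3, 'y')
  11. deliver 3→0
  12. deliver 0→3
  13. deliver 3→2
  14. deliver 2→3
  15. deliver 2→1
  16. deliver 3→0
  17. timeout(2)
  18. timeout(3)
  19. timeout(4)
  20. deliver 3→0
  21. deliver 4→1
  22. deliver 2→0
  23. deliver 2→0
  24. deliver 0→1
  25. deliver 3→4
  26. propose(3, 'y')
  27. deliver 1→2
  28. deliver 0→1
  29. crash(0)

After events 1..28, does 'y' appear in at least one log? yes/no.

1. timeout(3):  <3:cand t1 ->
2. deliver 3→1:  <1:foll t1 ->
3. deliver 1→3:  nop
4. deliver 3→0:  <0:foll t1 ->
5. deliver 0→3:  <3:lead t1 ->
6. deliver 3→2:  <2:foll t1 ->
7. deliver 2→3:  nop
8. deliver 3→4:  <4:foll t1 ->
9. deliver 4→3:  nop
10. propose(3,'y'):  <3:lead t1 y>
11. deliver 3→0:  <0:foll t1 y>
12. deliver 0→3:  nop
13. deliver 3→2:  <2:foll t1 y>
14. deliver 2→3:  nop
15. deliver 2→1:  nop
16. deliver 3→0:  nop
17. timeout(2):  <2:cand t2 y>
18. timeout(3):  <3:cand t2 y>
19. timeout(4):  <4:cand t2 ->
20. deliver 3→0:  <0:foll t2 y>
21. deliver 4→1:  <1:foll t2 ->
22. deliver 2→0:  nop
23. deliver 2→0:  nop
24. deliver 0→1:  nop
25. deliver 3→4:  nop
26. propose(3,'y'):  nop
27. deliver 1→2:  nop
28. deliver 0→1:  nop

yes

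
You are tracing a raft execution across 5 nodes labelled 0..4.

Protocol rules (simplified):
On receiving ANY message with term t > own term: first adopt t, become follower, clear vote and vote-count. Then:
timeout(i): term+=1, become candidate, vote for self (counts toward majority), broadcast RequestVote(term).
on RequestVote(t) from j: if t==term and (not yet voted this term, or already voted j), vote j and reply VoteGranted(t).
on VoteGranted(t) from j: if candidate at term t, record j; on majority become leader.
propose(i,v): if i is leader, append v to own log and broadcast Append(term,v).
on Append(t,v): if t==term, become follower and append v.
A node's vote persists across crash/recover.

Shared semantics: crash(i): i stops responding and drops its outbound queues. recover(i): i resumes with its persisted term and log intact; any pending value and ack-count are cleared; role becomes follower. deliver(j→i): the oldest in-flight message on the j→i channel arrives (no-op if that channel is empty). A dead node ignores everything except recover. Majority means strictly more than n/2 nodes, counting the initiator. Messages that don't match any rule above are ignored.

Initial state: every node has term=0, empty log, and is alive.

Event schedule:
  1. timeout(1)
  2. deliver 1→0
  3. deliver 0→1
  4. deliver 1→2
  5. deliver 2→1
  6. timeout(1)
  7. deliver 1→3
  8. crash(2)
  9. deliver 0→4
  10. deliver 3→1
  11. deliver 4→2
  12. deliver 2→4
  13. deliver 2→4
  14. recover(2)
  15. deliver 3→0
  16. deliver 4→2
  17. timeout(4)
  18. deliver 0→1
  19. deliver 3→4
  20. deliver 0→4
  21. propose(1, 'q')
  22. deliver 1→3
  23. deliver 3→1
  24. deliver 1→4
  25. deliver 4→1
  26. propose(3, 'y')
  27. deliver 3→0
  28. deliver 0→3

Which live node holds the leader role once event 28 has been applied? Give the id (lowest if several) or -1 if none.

-1

after 1 — timeout(1): n1:cand/t1/[-]
after 2 — deliver 1→0: n0:foll/t1/[-]
after 3 — deliver 0→1: ·
after 4 — deliver 1→2: n2:foll/t1/[-]
after 5 — deliver 2→1: n1:lead/t1/[-]
after 6 — timeout(1): n1:cand/t2/[-]
after 7 — deliver 1→3: n3:foll/t1/[-]
after 8 — crash(2): n2:✗foll/t1/[-]
after 9 — deliver 0→4: ·
after 10 — deliver 3→1: ·
after 11 — deliver 4→2: ·
after 12 — deliver 2→4: ·
after 13 — deliver 2→4: ·
after 14 — recover(2): n2:foll/t1/[-]
after 15 — deliver 3→0: ·
after 16 — deliver 4→2: ·
after 17 — timeout(4): n4:cand/t1/[-]
after 18 — deliver 0→1: ·
after 19 — deliver 3→4: ·
after 20 — deliver 0→4: ·
after 21 — propose(1,'q'): ·
after 22 — deliver 1→3: n3:foll/t2/[-]
after 23 — deliver 3→1: ·
after 24 — deliver 1→4: ·
after 25 — deliver 4→1: ·
after 26 — propose(3,'y'): ·
after 27 — deliver 3→0: ·
after 28 — deliver 0→3: ·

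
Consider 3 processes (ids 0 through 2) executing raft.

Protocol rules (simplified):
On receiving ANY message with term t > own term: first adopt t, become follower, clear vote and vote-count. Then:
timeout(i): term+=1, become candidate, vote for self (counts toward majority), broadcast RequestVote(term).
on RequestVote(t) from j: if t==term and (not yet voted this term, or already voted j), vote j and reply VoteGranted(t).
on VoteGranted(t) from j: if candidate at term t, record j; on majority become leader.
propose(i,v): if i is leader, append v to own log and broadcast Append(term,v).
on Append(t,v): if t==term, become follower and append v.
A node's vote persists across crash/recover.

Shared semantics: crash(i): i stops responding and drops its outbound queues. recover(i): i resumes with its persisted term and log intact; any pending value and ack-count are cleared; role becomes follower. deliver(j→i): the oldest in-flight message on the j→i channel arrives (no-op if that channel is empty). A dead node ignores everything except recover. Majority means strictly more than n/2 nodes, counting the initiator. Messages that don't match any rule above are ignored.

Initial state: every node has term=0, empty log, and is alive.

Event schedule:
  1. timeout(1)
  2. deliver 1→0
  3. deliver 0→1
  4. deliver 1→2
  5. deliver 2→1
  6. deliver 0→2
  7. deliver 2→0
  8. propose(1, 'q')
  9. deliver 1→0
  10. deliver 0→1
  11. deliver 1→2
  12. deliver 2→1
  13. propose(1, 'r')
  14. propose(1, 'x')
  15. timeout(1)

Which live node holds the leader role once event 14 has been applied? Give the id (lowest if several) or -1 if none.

[1] timeout(1) → N1(cand t1 [-])
[2] deliver 1→0 → N0(foll t1 [-])
[3] deliver 0→1 → N1(lead t1 [-])
[4] deliver 1→2 → N2(foll t1 [-])
[5] deliver 2→1 → ∅
[6] deliver 0→2 → ∅
[7] deliver 2→0 → ∅
[8] propose(1,'q') → N1(lead t1 [q])
[9] deliver 1→0 → N0(foll t1 [q])
[10] deliver 0→1 → ∅
[11] deliver 1→2 → N2(foll t1 [q])
[12] deliver 2→1 → ∅
[13] propose(1,'r') → N1(lead t1 [q,r])
[14] propose(1,'x') → N1(lead t1 [q,r,x])

1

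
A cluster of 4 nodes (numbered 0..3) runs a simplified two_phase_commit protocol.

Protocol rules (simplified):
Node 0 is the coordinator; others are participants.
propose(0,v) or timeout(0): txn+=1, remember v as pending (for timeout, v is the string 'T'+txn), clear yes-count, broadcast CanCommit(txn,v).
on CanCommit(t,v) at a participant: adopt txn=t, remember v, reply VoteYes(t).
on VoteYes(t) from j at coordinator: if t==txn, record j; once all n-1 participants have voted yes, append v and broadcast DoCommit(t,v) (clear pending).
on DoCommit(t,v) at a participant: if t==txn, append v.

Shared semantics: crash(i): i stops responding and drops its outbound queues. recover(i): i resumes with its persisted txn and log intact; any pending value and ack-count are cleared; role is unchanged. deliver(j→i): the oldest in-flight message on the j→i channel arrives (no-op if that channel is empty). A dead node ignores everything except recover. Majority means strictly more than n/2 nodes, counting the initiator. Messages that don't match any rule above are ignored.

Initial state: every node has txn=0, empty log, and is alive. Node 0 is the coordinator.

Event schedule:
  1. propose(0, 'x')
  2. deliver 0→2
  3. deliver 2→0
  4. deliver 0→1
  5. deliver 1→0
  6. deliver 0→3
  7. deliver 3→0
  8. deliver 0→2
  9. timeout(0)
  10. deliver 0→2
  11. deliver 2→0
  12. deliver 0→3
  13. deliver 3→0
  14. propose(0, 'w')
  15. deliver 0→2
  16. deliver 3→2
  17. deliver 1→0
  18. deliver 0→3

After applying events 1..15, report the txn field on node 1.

1

1. propose(0,'x'):  <0:coor t1 ->
2. deliver 0→2:  <2:part t1 ->
3. deliver 2→0:  nop
4. deliver 0→1:  <1:part t1 ->
5. deliver 1→0:  nop
6. deliver 0→3:  <3:part t1 ->
7. deliver 3→0:  <0:coor t1 x>
8. deliver 0→2:  <2:part t1 x>
9. timeout(0):  <0:coor t2 x>
10. deliver 0→2:  <2:part t2 x>
11. deliver 2→0:  nop
12. deliver 0→3:  <3:part t1 x>
13. deliver 3→0:  nop
14. propose(0,'w'):  <0:coor t3 x>
15. deliver 0→2:  <2:part t3 x>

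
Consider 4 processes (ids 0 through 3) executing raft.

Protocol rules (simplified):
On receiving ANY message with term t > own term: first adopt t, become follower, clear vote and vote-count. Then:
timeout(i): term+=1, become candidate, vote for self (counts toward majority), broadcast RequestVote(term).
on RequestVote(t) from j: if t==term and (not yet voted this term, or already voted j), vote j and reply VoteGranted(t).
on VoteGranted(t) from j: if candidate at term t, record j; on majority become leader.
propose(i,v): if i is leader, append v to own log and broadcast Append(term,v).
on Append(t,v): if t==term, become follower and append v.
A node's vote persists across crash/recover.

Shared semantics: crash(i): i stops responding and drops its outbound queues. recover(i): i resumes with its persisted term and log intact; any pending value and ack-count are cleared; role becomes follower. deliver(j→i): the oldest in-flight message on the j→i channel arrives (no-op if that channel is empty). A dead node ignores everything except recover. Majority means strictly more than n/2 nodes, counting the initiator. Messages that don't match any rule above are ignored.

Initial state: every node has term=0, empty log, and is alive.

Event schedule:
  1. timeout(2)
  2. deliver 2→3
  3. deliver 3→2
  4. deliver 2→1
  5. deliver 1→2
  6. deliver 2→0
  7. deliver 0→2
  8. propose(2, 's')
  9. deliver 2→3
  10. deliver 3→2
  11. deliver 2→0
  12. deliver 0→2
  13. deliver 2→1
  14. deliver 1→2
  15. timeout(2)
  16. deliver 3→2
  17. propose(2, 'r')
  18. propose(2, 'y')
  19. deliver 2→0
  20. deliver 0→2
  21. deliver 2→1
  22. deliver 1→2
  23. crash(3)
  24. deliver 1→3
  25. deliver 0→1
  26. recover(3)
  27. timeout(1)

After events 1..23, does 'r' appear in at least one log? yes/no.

after 1 — timeout(2): n2:cand/t1/[-]
after 2 — deliver 2→3: n3:foll/t1/[-]
after 3 — deliver 3→2: ·
after 4 — deliver 2→1: n1:foll/t1/[-]
after 5 — deliver 1→2: n2:lead/t1/[-]
after 6 — deliver 2→0: n0:foll/t1/[-]
after 7 — deliver 0→2: ·
after 8 — propose(2,'s'): n2:lead/t1/[s]
after 9 — deliver 2→3: n3:foll/t1/[s]
after 10 — deliver 3→2: ·
after 11 — deliver 2→0: n0:foll/t1/[s]
after 12 — deliver 0→2: ·
after 13 — deliver 2→1: n1:foll/t1/[s]
after 14 — deliver 1→2: ·
after 15 — timeout(2): n2:cand/t2/[s]
after 16 — deliver 3→2: ·
after 17 — propose(2,'r'): ·
after 18 — propose(2,'y'): ·
after 19 — deliver 2→0: n0:foll/t2/[s]
after 20 — deliver 0→2: ·
after 21 — deliver 2→1: n1:foll/t2/[s]
after 22 — deliver 1→2: n2:lead/t2/[s]
after 23 — crash(3): n3:✗foll/t1/[s]

no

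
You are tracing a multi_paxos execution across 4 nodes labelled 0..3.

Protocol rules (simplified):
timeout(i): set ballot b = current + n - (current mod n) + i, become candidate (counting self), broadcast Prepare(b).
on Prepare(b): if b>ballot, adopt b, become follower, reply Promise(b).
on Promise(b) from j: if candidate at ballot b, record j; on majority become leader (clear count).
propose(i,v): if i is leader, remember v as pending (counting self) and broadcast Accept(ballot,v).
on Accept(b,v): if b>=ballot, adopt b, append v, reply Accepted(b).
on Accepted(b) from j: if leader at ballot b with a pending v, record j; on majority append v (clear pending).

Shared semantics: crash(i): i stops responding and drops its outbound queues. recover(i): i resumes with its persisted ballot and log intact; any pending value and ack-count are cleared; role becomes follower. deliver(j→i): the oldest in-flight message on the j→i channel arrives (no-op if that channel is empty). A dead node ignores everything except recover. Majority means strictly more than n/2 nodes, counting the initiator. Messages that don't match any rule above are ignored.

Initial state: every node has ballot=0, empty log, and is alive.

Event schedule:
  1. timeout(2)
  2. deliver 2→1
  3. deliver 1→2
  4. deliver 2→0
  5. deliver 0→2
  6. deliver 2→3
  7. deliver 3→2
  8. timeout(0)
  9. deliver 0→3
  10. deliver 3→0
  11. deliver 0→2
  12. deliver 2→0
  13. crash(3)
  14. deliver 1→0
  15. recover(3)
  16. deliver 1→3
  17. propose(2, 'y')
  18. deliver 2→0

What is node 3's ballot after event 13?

[1] timeout(2) → N2(cand b6 [-])
[2] deliver 2→1 → N1(foll b6 [-])
[3] deliver 1→2 → ∅
[4] deliver 2→0 → N0(foll b6 [-])
[5] deliver 0→2 → N2(lead b6 [-])
[6] deliver 2→3 → N3(foll b6 [-])
[7] deliver 3→2 → ∅
[8] timeout(0) → N0(cand b8 [-])
[9] deliver 0→3 → N3(foll b8 [-])
[10] deliver 3→0 → ∅
[11] deliver 0→2 → N2(foll b8 [-])
[12] deliver 2→0 → N0(lead b8 [-])
[13] crash(3) → N3(✗foll b8 [-])

8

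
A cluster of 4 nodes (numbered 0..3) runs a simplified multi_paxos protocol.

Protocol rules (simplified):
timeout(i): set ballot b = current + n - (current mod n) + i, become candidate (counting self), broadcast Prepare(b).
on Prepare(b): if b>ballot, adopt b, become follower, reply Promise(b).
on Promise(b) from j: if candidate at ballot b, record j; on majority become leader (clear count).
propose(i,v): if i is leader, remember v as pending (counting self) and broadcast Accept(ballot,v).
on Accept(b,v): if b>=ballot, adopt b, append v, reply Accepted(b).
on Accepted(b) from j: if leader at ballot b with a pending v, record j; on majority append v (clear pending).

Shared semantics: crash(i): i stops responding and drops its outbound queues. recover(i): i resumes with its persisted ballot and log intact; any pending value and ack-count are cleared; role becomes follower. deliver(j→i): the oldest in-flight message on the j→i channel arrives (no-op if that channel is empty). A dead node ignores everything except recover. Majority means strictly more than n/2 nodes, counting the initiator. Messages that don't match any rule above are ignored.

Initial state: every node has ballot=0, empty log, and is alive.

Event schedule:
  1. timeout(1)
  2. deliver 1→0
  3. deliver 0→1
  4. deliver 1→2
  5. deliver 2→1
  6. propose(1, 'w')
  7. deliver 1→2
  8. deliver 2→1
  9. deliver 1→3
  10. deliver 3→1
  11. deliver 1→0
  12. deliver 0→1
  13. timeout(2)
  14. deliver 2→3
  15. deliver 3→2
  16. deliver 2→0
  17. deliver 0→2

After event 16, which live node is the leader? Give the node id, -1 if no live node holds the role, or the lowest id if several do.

e1 timeout(1): 1[cand,b=5,-]
e2 deliver 1→0: 0[foll,b=5,-]
e3 deliver 0→1: ·
e4 deliver 1→2: 2[foll,b=5,-]
e5 deliver 2→1: 1[lead,b=5,-]
e6 propose(1,'w'): ·
e7 deliver 1→2: 2[foll,b=5,w]
e8 deliver 2→1: ·
e9 deliver 1→3: 3[foll,b=5,-]
e10 deliver 3→1: ·
e11 deliver 1→0: 0[foll,b=5,w]
e12 deliver 0→1: 1[lead,b=5,w]
e13 timeout(2): 2[cand,b=10,w]
e14 deliver 2→3: 3[foll,b=10,-]
e15 deliver 3→2: ·
e16 deliver 2→0: 0[foll,b=10,w]

1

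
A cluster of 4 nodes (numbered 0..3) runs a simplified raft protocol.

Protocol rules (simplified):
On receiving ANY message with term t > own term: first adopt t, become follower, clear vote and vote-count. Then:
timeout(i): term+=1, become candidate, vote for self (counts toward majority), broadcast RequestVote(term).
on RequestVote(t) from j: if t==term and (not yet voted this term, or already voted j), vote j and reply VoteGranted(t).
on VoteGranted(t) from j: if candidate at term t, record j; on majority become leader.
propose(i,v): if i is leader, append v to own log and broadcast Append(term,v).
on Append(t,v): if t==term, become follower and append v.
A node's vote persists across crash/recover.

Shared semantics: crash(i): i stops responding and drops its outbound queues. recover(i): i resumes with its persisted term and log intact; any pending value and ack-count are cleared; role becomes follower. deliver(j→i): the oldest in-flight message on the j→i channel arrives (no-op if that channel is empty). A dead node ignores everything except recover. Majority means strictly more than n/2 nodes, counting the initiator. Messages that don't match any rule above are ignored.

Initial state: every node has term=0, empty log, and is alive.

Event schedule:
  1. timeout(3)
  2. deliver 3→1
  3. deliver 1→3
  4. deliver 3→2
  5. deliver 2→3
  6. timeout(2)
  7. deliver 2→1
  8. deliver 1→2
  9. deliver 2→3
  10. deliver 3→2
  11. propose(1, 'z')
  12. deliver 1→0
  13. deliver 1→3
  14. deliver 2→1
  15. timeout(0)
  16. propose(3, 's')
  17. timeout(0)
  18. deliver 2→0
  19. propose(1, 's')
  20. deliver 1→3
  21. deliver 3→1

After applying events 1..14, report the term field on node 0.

0

e1 timeout(3): 3[cand,t=1,-]
e2 deliver 3→1: 1[foll,t=1,-]
e3 deliver 1→3: ·
e4 deliver 3→2: 2[foll,t=1,-]
e5 deliver 2→3: 3[lead,t=1,-]
e6 timeout(2): 2[cand,t=2,-]
e7 deliver 2→1: 1[foll,t=2,-]
e8 deliver 1→2: ·
e9 deliver 2→3: 3[foll,t=2,-]
e10 deliver 3→2: 2[lead,t=2,-]
e11 propose(1,'z'): ·
e12 deliver 1→0: ·
e13 deliver 1→3: ·
e14 deliver 2→1: ·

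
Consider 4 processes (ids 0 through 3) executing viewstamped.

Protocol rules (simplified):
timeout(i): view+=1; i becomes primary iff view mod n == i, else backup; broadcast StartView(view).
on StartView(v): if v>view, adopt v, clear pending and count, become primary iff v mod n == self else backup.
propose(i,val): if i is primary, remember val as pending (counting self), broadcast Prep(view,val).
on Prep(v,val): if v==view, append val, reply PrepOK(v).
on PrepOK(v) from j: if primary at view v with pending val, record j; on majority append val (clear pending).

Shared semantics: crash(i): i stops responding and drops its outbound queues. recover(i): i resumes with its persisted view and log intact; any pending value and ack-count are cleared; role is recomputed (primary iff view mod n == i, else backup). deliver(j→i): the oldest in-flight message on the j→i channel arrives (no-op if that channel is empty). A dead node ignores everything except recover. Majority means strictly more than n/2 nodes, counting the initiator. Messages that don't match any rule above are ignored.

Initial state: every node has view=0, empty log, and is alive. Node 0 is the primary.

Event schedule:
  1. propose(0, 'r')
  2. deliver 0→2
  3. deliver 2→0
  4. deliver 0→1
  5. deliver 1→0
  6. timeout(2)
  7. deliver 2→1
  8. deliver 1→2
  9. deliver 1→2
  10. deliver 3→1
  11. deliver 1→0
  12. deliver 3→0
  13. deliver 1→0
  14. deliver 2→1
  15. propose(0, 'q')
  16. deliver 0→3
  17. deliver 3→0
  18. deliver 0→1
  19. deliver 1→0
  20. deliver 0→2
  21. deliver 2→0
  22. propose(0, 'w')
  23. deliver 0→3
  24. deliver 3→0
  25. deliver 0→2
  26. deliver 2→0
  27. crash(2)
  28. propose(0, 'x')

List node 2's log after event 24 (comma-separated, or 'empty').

r

1. propose(0,'r'):  nop
2. deliver 0→2:  <2:back v0 r>
3. deliver 2→0:  nop
4. deliver 0→1:  <1:back v0 r>
5. deliver 1→0:  <0:prim v0 r>
6. timeout(2):  <2:back v1 r>
7. deliver 2→1:  <1:prim v1 r>
8. deliver 1→2:  nop
9. deliver 1→2:  nop
10. deliver 3→1:  nop
11. deliver 1→0:  nop
12. deliver 3→0:  nop
13. deliver 1→0:  nop
14. deliver 2→1:  nop
15. propose(0,'q'):  nop
16. deliver 0→3:  <3:back v0 r>
17. deliver 3→0:  nop
18. deliver 0→1:  nop
19. deliver 1→0:  nop
20. deliver 0→2:  nop
21. deliver 2→0:  <0:back v1 r>
22. propose(0,'w'):  nop
23. deliver 0→3:  <3:back v0 r,q>
24. deliver 3→0:  nop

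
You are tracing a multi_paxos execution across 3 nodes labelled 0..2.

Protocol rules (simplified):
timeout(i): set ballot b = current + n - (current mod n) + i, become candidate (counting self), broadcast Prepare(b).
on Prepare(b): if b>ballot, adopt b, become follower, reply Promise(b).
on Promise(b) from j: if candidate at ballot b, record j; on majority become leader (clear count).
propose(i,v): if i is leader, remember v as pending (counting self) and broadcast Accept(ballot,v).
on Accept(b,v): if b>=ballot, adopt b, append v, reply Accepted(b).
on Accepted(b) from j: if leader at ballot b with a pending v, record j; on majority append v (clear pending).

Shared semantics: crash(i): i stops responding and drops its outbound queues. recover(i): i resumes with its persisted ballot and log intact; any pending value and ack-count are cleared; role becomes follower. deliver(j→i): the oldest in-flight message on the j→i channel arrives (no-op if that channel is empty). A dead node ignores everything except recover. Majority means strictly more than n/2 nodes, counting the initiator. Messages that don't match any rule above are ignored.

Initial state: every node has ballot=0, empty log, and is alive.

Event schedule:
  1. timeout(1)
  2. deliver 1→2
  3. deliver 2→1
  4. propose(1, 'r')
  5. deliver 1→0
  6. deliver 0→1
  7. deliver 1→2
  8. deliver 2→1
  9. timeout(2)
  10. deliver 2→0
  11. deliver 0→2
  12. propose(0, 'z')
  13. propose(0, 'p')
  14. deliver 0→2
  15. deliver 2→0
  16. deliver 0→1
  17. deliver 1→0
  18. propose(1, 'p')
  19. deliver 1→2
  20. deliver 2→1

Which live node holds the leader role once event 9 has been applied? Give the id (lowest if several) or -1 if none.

after 1 — timeout(1): n1:cand/b4/[-]
after 2 — deliver 1→2: n2:foll/b4/[-]
after 3 — deliver 2→1: n1:lead/b4/[-]
after 4 — propose(1,'r'): ·
after 5 — deliver 1→0: n0:foll/b4/[-]
after 6 — deliver 0→1: ·
after 7 — deliver 1→2: n2:foll/b4/[r]
after 8 — deliver 2→1: n1:lead/b4/[r]
after 9 — timeout(2): n2:cand/b8/[r]

1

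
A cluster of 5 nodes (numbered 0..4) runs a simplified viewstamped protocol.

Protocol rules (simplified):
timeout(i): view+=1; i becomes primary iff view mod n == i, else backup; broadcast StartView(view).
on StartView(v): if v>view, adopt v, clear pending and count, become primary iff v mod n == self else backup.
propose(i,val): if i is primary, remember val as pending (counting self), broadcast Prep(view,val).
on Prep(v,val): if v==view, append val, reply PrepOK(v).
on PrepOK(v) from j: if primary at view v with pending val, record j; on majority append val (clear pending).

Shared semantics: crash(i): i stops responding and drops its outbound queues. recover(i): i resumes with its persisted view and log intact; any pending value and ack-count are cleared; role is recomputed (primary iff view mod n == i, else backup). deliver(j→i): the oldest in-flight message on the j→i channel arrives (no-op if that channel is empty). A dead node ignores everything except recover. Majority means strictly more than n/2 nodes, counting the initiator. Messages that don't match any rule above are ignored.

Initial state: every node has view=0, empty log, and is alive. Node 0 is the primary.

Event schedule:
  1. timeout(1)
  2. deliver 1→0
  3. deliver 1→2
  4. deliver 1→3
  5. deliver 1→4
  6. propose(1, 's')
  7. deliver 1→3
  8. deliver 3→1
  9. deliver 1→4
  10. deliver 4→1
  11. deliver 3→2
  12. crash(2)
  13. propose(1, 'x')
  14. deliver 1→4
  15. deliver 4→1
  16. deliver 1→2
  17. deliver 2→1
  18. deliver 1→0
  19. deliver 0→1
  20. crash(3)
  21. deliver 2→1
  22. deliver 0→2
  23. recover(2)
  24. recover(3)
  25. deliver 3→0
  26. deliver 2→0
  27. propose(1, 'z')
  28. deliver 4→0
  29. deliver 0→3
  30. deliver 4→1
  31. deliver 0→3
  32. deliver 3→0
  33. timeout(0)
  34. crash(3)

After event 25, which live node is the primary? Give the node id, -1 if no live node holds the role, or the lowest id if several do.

1

1. timeout(1):  <1:prim v1 ->
2. deliver 1→0:  <0:back v1 ->
3. deliver 1→2:  <2:back v1 ->
4. deliver 1→3:  <3:back v1 ->
5. deliver 1→4:  <4:back v1 ->
6. propose(1,'s'):  nop
7. deliver 1→3:  <3:back v1 s>
8. deliver 3→1:  nop
9. deliver 1→4:  <4:back v1 s>
10. deliver 4→1:  <1:prim v1 s>
11. deliver 3→2:  nop
12. crash(2):  <2:✗back v1 ->
13. propose(1,'x'):  nop
14. deliver 1→4:  <4:back v1 s,x>
15. deliver 4→1:  nop
16. deliver 1→2:  nop
17. deliver 2→1:  nop
18. deliver 1→0:  <0:back v1 s>
19. deliver 0→1:  <1:prim v1 s,x>
20. crash(3):  <3:✗back v1 s>
21. deliver 2→1:  nop
22. deliver 0→2:  nop
23. recover(2):  <2:back v1 ->
24. recover(3):  <3:back v1 s>
25. deliver 3→0:  nop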